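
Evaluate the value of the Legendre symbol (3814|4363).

(3814|4363)
  = -(1907|4363)    [4363 ≡ 3 mod 8 ⇒ (2|4363) = -1]
  = (4363|1907)    [QR: both ≡ 3 mod 4, sign flips]
  = (549|1907)    [4363 ≡ 549 mod 1907]
  = (1907|549)    [QR: 549 ≡ 1 mod 4, sign kept]
  = (260|549)    [1907 ≡ 260 mod 549]
  = (65|549)    [549 ≡ 5 mod 8 ⇒ (2|549)^2 = +1]
  = (549|65)    [QR: 65 ≡ 1 mod 4, sign kept]
  = (29|65)    [549 ≡ 29 mod 65]
  = (65|29)    [QR: 29 ≡ 1 mod 4, sign kept]
  = (7|29)    [65 ≡ 7 mod 29]
  = (29|7)    [QR: 29 ≡ 1 mod 4, sign kept]
  = (1|7)    [29 ≡ 1 mod 7]
  = 1    [(1|7) = 1]

1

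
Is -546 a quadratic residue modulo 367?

Pull out -1: (-546/367) = (-1/367)·(546/367). Since 367 ≡ 3 (mod 4), (-1/367) = -1. Now have -(546/367).
Reduce the numerator: 546 ≡ 179 (mod 367), so (546/367) = (179/367).
Both 179 ≡ 3 and 367 ≡ 3 (mod 4), so reciprocity gives (179/367) = -(367/179). Reduce: 367 ≡ 9 (mod 179). Now have (9/179).
9 ≡ 1 (mod 4), so quadratic reciprocity gives (9/179) = (179/9). Reduce: 179 ≡ 8 (mod 9). Now have (8/9).
Factor out 2: 8 = 2^3. Since 9 ≡ 1 (mod 8), (2/9) = +1, and (2/9)^3 = +1. Now have (1/9).
(1/9) = 1. Collecting the sign factors: 1.
(-546/367) = 1, and 367 is prime, so -546 is a quadratic residue mod 367.

yes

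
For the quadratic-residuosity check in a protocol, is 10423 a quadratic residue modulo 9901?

yes

(10423/9901)
  = (522/9901)    [10423 ≡ 522 mod 9901]
  = -(261/9901)    [9901 ≡ 5 mod 8 ⇒ (2/9901) = -1]
  = -(9901/261)    [QR: 261 ≡ 1 mod 4, sign kept]
  = -(244/261)    [9901 ≡ 244 mod 261]
  = -(61/261)    [261 ≡ 5 mod 8 ⇒ (2/261)^2 = +1]
  = -(261/61)    [QR: 61 ≡ 1 mod 4, sign kept]
  = -(17/61)    [261 ≡ 17 mod 61]
  = -(61/17)    [QR: 17 ≡ 1 mod 4, sign kept]
  = -(10/17)    [61 ≡ 10 mod 17]
  = -(5/17)    [17 ≡ 1 mod 8 ⇒ (2/17) = +1]
  = -(17/5)    [QR: 5 ≡ 1 mod 4, sign kept]
  = -(2/5)    [17 ≡ 2 mod 5]
  = (1/5)    [5 ≡ 5 mod 8 ⇒ (2/5) = -1]
  = 1    [(1/5) = 1]
(10423/9901) = 1, and 9901 is prime, so 10423 is a quadratic residue mod 9901.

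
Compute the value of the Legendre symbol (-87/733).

-1

(-87/733)
  = (87/733)    [733 ≡ 1 mod 4 ⇒ (-1/733) = +1]
  = (733/87)    [QR: 733 ≡ 1 mod 4, sign kept]
  = (37/87)    [733 ≡ 37 mod 87]
  = (87/37)    [QR: 37 ≡ 1 mod 4, sign kept]
  = (13/37)    [87 ≡ 13 mod 37]
  = (37/13)    [QR: 13 ≡ 1 mod 4, sign kept]
  = (11/13)    [37 ≡ 11 mod 13]
  = (13/11)    [QR: 13 ≡ 1 mod 4, sign kept]
  = (2/11)    [13 ≡ 2 mod 11]
  = -(1/11)    [11 ≡ 3 mod 8 ⇒ (2/11) = -1]
  = -1    [(1/11) = 1]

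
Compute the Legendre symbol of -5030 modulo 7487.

(-5030/7487)
  = (2457/7487)    [-5030 ≡ 2457 mod 7487]
  = (7487/2457)    [QR: 2457 ≡ 1 mod 4, sign kept]
  = (116/2457)    [7487 ≡ 116 mod 2457]
  = (29/2457)    [2457 ≡ 1 mod 8 ⇒ (2/2457)^2 = +1]
  = (2457/29)    [QR: 29 ≡ 1 mod 4, sign kept]
  = (21/29)    [2457 ≡ 21 mod 29]
  = (29/21)    [QR: 21 ≡ 1 mod 4, sign kept]
  = (8/21)    [29 ≡ 8 mod 21]
  = -(1/21)    [21 ≡ 5 mod 8 ⇒ (2/21)^3 = -1]
  = -1    [(1/21) = 1]

-1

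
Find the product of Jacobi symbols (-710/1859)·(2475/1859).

0

By multiplicativity, (-710·2475/1859) = (-710/1859)·(2475/1859).
First factor (-710/1859):
Reduce the numerator: -710 ≡ 1149 (mod 1859), so (-710/1859) = (1149/1859).
1149 ≡ 1 (mod 4), so quadratic reciprocity gives (1149/1859) = (1859/1149). Reduce: 1859 ≡ 710 (mod 1149). Now have (710/1149).
Factor out 2: 710 = 2·355. Since 1149 ≡ 5 (mod 8), (2/1149) = -1. Now have -(355/1149).
1149 ≡ 1 (mod 4), so quadratic reciprocity gives (355/1149) = (1149/355). Reduce: 1149 ≡ 84 (mod 355). Now have -(84/355).
Factor out 2: 84 = 2^2·21. Since 355 ≡ 3 (mod 8), (2/355) = -1, and (2/355)^2 = +1. Now have -(21/355).
21 ≡ 1 (mod 4), so quadratic reciprocity gives (21/355) = (355/21). Reduce: 355 ≡ 19 (mod 21). Now have -(19/21).
21 ≡ 1 (mod 4), so quadratic reciprocity gives (19/21) = (21/19). Reduce: 21 ≡ 2 (mod 19). Now have -(2/19).
Factor out 2: 2 = 2. Since 19 ≡ 3 (mod 8), (2/19) = -1. Now have (1/19).
(1/19) = 1. Collecting the sign factors: 1.
Second factor (2475/1859):
Reduce the numerator: 2475 ≡ 616 (mod 1859), so (2475/1859) = (616/1859).
Factor out 2: 616 = 2^3·77. Since 1859 ≡ 3 (mod 8), (2/1859) = -1, and (2/1859)^3 = -1. Now have -(77/1859).
77 ≡ 1 (mod 4), so quadratic reciprocity gives (77/1859) = (1859/77). Reduce: 1859 ≡ 11 (mod 77). Now have -(11/77).
77 ≡ 1 (mod 4), so quadratic reciprocity gives (11/77) = (77/11). Reduce: 77 ≡ 0 (mod 11). Now have -(0/11).
The numerator is now 0 with denominator 11 > 1: the symbol is 0.
Product: (1)·(0) = 0.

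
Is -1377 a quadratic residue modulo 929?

no

(-1377/929)
  = (1377/929)    [929 ≡ 1 mod 4 ⇒ (-1/929) = +1]
  = (448/929)    [1377 ≡ 448 mod 929]
  = (7/929)    [929 ≡ 1 mod 8 ⇒ (2/929)^6 = +1]
  = (929/7)    [QR: 929 ≡ 1 mod 4, sign kept]
  = (5/7)    [929 ≡ 5 mod 7]
  = (7/5)    [QR: 5 ≡ 1 mod 4, sign kept]
  = (2/5)    [7 ≡ 2 mod 5]
  = -(1/5)    [5 ≡ 5 mod 8 ⇒ (2/5) = -1]
  = -1    [(1/5) = 1]
The Legendre symbol is -1, so x^2 ≡ -1377 (mod 929) has no solution.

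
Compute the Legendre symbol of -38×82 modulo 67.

By multiplicativity, (-38·82/67) = (-38/67)·(82/67).
First factor (-38/67):
(-38/67)
  = -(38/67)    [67 ≡ 3 mod 4 ⇒ (-1/67) = -1]
  = (19/67)    [67 ≡ 3 mod 8 ⇒ (2/67) = -1]
  = -(67/19)    [QR: both ≡ 3 mod 4, sign flips]
  = -(10/19)    [67 ≡ 10 mod 19]
  = (5/19)    [19 ≡ 3 mod 8 ⇒ (2/19) = -1]
  = (19/5)    [QR: 5 ≡ 1 mod 4, sign kept]
  = (4/5)    [19 ≡ 4 mod 5]
  = (1/5)    [5 ≡ 5 mod 8 ⇒ (2/5)^2 = +1]
  = 1    [(1/5) = 1]
Second factor (82/67):
(82/67)
  = (15/67)    [82 ≡ 15 mod 67]
  = -(67/15)    [QR: both ≡ 3 mod 4, sign flips]
  = -(7/15)    [67 ≡ 7 mod 15]
  = (15/7)    [QR: both ≡ 3 mod 4, sign flips]
  = (1/7)    [15 ≡ 1 mod 7]
  = 1    [(1/7) = 1]
Product: (1)·(1) = 1.

1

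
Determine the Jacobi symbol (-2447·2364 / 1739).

By multiplicativity, (-2447·2364 / 1739) = (-2447 / 1739)·(2364 / 1739).
First factor (-2447 / 1739):
(-2447 / 1739)
  = -(2447 / 1739)    [1739 ≡ 3 mod 4 ⇒ (-1 / 1739) = -1]
  = -(708 / 1739)    [2447 ≡ 708 mod 1739]
  = -(177 / 1739)    [1739 ≡ 3 mod 8 ⇒ (2 / 1739)^2 = +1]
  = -(1739 / 177)    [QR: 177 ≡ 1 mod 4, sign kept]
  = -(146 / 177)    [1739 ≡ 146 mod 177]
  = -(73 / 177)    [177 ≡ 1 mod 8 ⇒ (2 / 177) = +1]
  = -(177 / 73)    [QR: 73 ≡ 1 mod 4, sign kept]
  = -(31 / 73)    [177 ≡ 31 mod 73]
  = -(73 / 31)    [QR: 73 ≡ 1 mod 4, sign kept]
  = -(11 / 31)    [73 ≡ 11 mod 31]
  = (31 / 11)    [QR: both ≡ 3 mod 4, sign flips]
  = (9 / 11)    [31 ≡ 9 mod 11]
  = (11 / 9)    [QR: 9 ≡ 1 mod 4, sign kept]
  = (2 / 9)    [11 ≡ 2 mod 9]
  = (1 / 9)    [9 ≡ 1 mod 8 ⇒ (2 / 9) = +1]
  = 1    [(1 / 9) = 1]
Second factor (2364 / 1739):
(2364 / 1739)
  = (625 / 1739)    [2364 ≡ 625 mod 1739]
  = (1739 / 625)    [QR: 625 ≡ 1 mod 4, sign kept]
  = (489 / 625)    [1739 ≡ 489 mod 625]
  = (625 / 489)    [QR: 489 ≡ 1 mod 4, sign kept]
  = (136 / 489)    [625 ≡ 136 mod 489]
  = (17 / 489)    [489 ≡ 1 mod 8 ⇒ (2 / 489)^3 = +1]
  = (489 / 17)    [QR: 17 ≡ 1 mod 4, sign kept]
  = (13 / 17)    [489 ≡ 13 mod 17]
  = (17 / 13)    [QR: 13 ≡ 1 mod 4, sign kept]
  = (4 / 13)    [17 ≡ 4 mod 13]
  = (1 / 13)    [13 ≡ 5 mod 8 ⇒ (2 / 13)^2 = +1]
  = 1    [(1 / 13) = 1]
Product: (1)·(1) = 1.

1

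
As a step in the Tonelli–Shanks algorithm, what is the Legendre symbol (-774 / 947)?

Pull out -1: (-774 / 947) = (-1 / 947)·(774 / 947). Since 947 ≡ 3 (mod 4), (-1 / 947) = -1. Now have -(774 / 947).
Factor out 2: 774 = 2·387. Since 947 ≡ 3 (mod 8), (2 / 947) = -1. Now have (387 / 947).
Both 387 ≡ 3 and 947 ≡ 3 (mod 4), so reciprocity gives (387 / 947) = -(947 / 387). Reduce: 947 ≡ 173 (mod 387). Now have -(173 / 387).
173 ≡ 1 (mod 4), so quadratic reciprocity gives (173 / 387) = (387 / 173). Reduce: 387 ≡ 41 (mod 173). Now have -(41 / 173).
41 ≡ 1 (mod 4), so quadratic reciprocity gives (41 / 173) = (173 / 41). Reduce: 173 ≡ 9 (mod 41). Now have -(9 / 41).
9 ≡ 1 (mod 4), so quadratic reciprocity gives (9 / 41) = (41 / 9). Reduce: 41 ≡ 5 (mod 9). Now have -(5 / 9).
5 ≡ 1 (mod 4), so quadratic reciprocity gives (5 / 9) = (9 / 5). Reduce: 9 ≡ 4 (mod 5). Now have -(4 / 5).
Factor out 2: 4 = 2^2. Since 5 ≡ 5 (mod 8), (2 / 5) = -1, and (2 / 5)^2 = +1. Now have -(1 / 5).
(1 / 5) = 1. Collecting the sign factors: -1.

-1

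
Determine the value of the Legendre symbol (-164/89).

(-164/89)
  = (14/89)    [-164 ≡ 14 mod 89]
  = (7/89)    [89 ≡ 1 mod 8 ⇒ (2/89) = +1]
  = (89/7)    [QR: 89 ≡ 1 mod 4, sign kept]
  = (5/7)    [89 ≡ 5 mod 7]
  = (7/5)    [QR: 5 ≡ 1 mod 4, sign kept]
  = (2/5)    [7 ≡ 2 mod 5]
  = -(1/5)    [5 ≡ 5 mod 8 ⇒ (2/5) = -1]
  = -1    [(1/5) = 1]

-1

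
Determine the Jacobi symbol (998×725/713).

1

By multiplicativity, (998·725/713) = (998/713)·(725/713).
First factor (998/713):
Reduce the numerator: 998 ≡ 285 (mod 713), so (998/713) = (285/713).
285 ≡ 1 (mod 4), so quadratic reciprocity gives (285/713) = (713/285). Reduce: 713 ≡ 143 (mod 285). Now have (143/285).
285 ≡ 1 (mod 4), so quadratic reciprocity gives (143/285) = (285/143). Reduce: 285 ≡ 142 (mod 143). Now have (142/143).
Factor out 2: 142 = 2·71. Since 143 ≡ 7 (mod 8), (2/143) = +1. Now have (71/143).
Both 71 ≡ 3 and 143 ≡ 3 (mod 4), so reciprocity gives (71/143) = -(143/71). Reduce: 143 ≡ 1 (mod 71). Now have -(1/71).
(1/71) = 1. Collecting the sign factors: -1.
Second factor (725/713):
Reduce the numerator: 725 ≡ 12 (mod 713), so (725/713) = (12/713).
Factor out 2: 12 = 2^2·3. Since 713 ≡ 1 (mod 8), (2/713) = +1, and (2/713)^2 = +1. Now have (3/713).
713 ≡ 1 (mod 4), so quadratic reciprocity gives (3/713) = (713/3). Reduce: 713 ≡ 2 (mod 3). Now have (2/3).
Factor out 2: 2 = 2. Since 3 ≡ 3 (mod 8), (2/3) = -1. Now have -(1/3).
(1/3) = 1. Collecting the sign factors: -1.
Product: (-1)·(-1) = 1.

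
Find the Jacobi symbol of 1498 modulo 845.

-1

Reduce the numerator: 1498 ≡ 653 (mod 845), so (1498 / 845) = (653 / 845).
653 ≡ 1 (mod 4), so quadratic reciprocity gives (653 / 845) = (845 / 653). Reduce: 845 ≡ 192 (mod 653). Now have (192 / 653).
Factor out 2: 192 = 2^6·3. Since 653 ≡ 5 (mod 8), (2 / 653) = -1, and (2 / 653)^6 = +1. Now have (3 / 653).
653 ≡ 1 (mod 4), so quadratic reciprocity gives (3 / 653) = (653 / 3). Reduce: 653 ≡ 2 (mod 3). Now have (2 / 3).
Factor out 2: 2 = 2. Since 3 ≡ 3 (mod 8), (2 / 3) = -1. Now have -(1 / 3).
(1 / 3) = 1. Collecting the sign factors: -1.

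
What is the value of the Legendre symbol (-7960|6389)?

1

(-7960|6389)
  = (7960|6389)    [6389 ≡ 1 mod 4 ⇒ (-1|6389) = +1]
  = (1571|6389)    [7960 ≡ 1571 mod 6389]
  = (6389|1571)    [QR: 6389 ≡ 1 mod 4, sign kept]
  = (105|1571)    [6389 ≡ 105 mod 1571]
  = (1571|105)    [QR: 105 ≡ 1 mod 4, sign kept]
  = (101|105)    [1571 ≡ 101 mod 105]
  = (105|101)    [QR: 101 ≡ 1 mod 4, sign kept]
  = (4|101)    [105 ≡ 4 mod 101]
  = (1|101)    [101 ≡ 5 mod 8 ⇒ (2|101)^2 = +1]
  = 1    [(1|101) = 1]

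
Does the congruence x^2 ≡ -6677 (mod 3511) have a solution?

no

Pull out -1: (-6677/3511) = (-1/3511)·(6677/3511). Since 3511 ≡ 3 (mod 4), (-1/3511) = -1. Now have -(6677/3511).
Reduce the numerator: 6677 ≡ 3166 (mod 3511), so (6677/3511) = (3166/3511).
Factor out 2: 3166 = 2·1583. Since 3511 ≡ 7 (mod 8), (2/3511) = +1. Now have -(1583/3511).
Both 1583 ≡ 3 and 3511 ≡ 3 (mod 4), so reciprocity gives (1583/3511) = -(3511/1583). Reduce: 3511 ≡ 345 (mod 1583). Now have (345/1583).
345 ≡ 1 (mod 4), so quadratic reciprocity gives (345/1583) = (1583/345). Reduce: 1583 ≡ 203 (mod 345). Now have (203/345).
345 ≡ 1 (mod 4), so quadratic reciprocity gives (203/345) = (345/203). Reduce: 345 ≡ 142 (mod 203). Now have (142/203).
Factor out 2: 142 = 2·71. Since 203 ≡ 3 (mod 8), (2/203) = -1. Now have -(71/203).
Both 71 ≡ 3 and 203 ≡ 3 (mod 4), so reciprocity gives (71/203) = -(203/71). Reduce: 203 ≡ 61 (mod 71). Now have (61/71).
61 ≡ 1 (mod 4), so quadratic reciprocity gives (61/71) = (71/61). Reduce: 71 ≡ 10 (mod 61). Now have (10/61).
Factor out 2: 10 = 2·5. Since 61 ≡ 5 (mod 8), (2/61) = -1. Now have -(5/61).
5 ≡ 1 (mod 4), so quadratic reciprocity gives (5/61) = (61/5). Reduce: 61 ≡ 1 (mod 5). Now have -(1/5).
(1/5) = 1. Collecting the sign factors: -1.
(-6677/3511) = -1, and 3511 is prime, so -6677 is not a quadratic residue mod 3511.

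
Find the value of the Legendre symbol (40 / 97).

(40 / 97)
  = (5 / 97)    [97 ≡ 1 mod 8 ⇒ (2 / 97)^3 = +1]
  = (97 / 5)    [QR: 5 ≡ 1 mod 4, sign kept]
  = (2 / 5)    [97 ≡ 2 mod 5]
  = -(1 / 5)    [5 ≡ 5 mod 8 ⇒ (2 / 5) = -1]
  = -1    [(1 / 5) = 1]

-1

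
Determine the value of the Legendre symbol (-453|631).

(-453|631)
  = (178|631)    [-453 ≡ 178 mod 631]
  = (89|631)    [631 ≡ 7 mod 8 ⇒ (2|631) = +1]
  = (631|89)    [QR: 89 ≡ 1 mod 4, sign kept]
  = (8|89)    [631 ≡ 8 mod 89]
  = (1|89)    [89 ≡ 1 mod 8 ⇒ (2|89)^3 = +1]
  = 1    [(1|89) = 1]

1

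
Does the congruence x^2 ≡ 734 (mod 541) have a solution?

no

(734/541)
  = (193/541)    [734 ≡ 193 mod 541]
  = (541/193)    [QR: 193 ≡ 1 mod 4, sign kept]
  = (155/193)    [541 ≡ 155 mod 193]
  = (193/155)    [QR: 193 ≡ 1 mod 4, sign kept]
  = (38/155)    [193 ≡ 38 mod 155]
  = -(19/155)    [155 ≡ 3 mod 8 ⇒ (2/155) = -1]
  = (155/19)    [QR: both ≡ 3 mod 4, sign flips]
  = (3/19)    [155 ≡ 3 mod 19]
  = -(19/3)    [QR: both ≡ 3 mod 4, sign flips]
  = -(1/3)    [19 ≡ 1 mod 3]
  = -1    [(1/3) = 1]
(734/541) = -1, and 541 is prime, so 734 is not a quadratic residue mod 541.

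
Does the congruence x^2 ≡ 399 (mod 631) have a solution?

Both 399 ≡ 3 and 631 ≡ 3 (mod 4), so reciprocity gives (399|631) = -(631|399). Reduce: 631 ≡ 232 (mod 399). Now have -(232|399).
Factor out 2: 232 = 2^3·29. Since 399 ≡ 7 (mod 8), (2|399) = +1, and (2|399)^3 = +1. Now have -(29|399).
29 ≡ 1 (mod 4), so quadratic reciprocity gives (29|399) = (399|29). Reduce: 399 ≡ 22 (mod 29). Now have -(22|29).
Factor out 2: 22 = 2·11. Since 29 ≡ 5 (mod 8), (2|29) = -1. Now have (11|29).
29 ≡ 1 (mod 4), so quadratic reciprocity gives (11|29) = (29|11). Reduce: 29 ≡ 7 (mod 11). Now have (7|11).
Both 7 ≡ 3 and 11 ≡ 3 (mod 4), so reciprocity gives (7|11) = -(11|7). Reduce: 11 ≡ 4 (mod 7). Now have -(4|7).
Factor out 2: 4 = 2^2. Since 7 ≡ 7 (mod 8), (2|7) = +1, and (2|7)^2 = +1. Now have -(1|7).
(1|7) = 1. Collecting the sign factors: -1.
(399|631) = -1, and 631 is prime, so 399 is not a quadratic residue mod 631.

no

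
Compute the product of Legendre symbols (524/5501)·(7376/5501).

1

By multiplicativity, (524·7376/5501) = (524/5501)·(7376/5501).
First factor (524/5501):
Factor out 2: 524 = 2^2·131. Since 5501 ≡ 5 (mod 8), (2/5501) = -1, and (2/5501)^2 = +1. Now have (131/5501).
5501 ≡ 1 (mod 4), so quadratic reciprocity gives (131/5501) = (5501/131). Reduce: 5501 ≡ 130 (mod 131). Now have (130/131).
Factor out 2: 130 = 2·65. Since 131 ≡ 3 (mod 8), (2/131) = -1. Now have -(65/131).
65 ≡ 1 (mod 4), so quadratic reciprocity gives (65/131) = (131/65). Reduce: 131 ≡ 1 (mod 65). Now have -(1/65).
(1/65) = 1. Collecting the sign factors: -1.
Second factor (7376/5501):
Reduce the numerator: 7376 ≡ 1875 (mod 5501), so (7376/5501) = (1875/5501).
5501 ≡ 1 (mod 4), so quadratic reciprocity gives (1875/5501) = (5501/1875). Reduce: 5501 ≡ 1751 (mod 1875). Now have (1751/1875).
Both 1751 ≡ 3 and 1875 ≡ 3 (mod 4), so reciprocity gives (1751/1875) = -(1875/1751). Reduce: 1875 ≡ 124 (mod 1751). Now have -(124/1751).
Factor out 2: 124 = 2^2·31. Since 1751 ≡ 7 (mod 8), (2/1751) = +1, and (2/1751)^2 = +1. Now have -(31/1751).
Both 31 ≡ 3 and 1751 ≡ 3 (mod 4), so reciprocity gives (31/1751) = -(1751/31). Reduce: 1751 ≡ 15 (mod 31). Now have (15/31).
Both 15 ≡ 3 and 31 ≡ 3 (mod 4), so reciprocity gives (15/31) = -(31/15). Reduce: 31 ≡ 1 (mod 15). Now have -(1/15).
(1/15) = 1. Collecting the sign factors: -1.
Product: (-1)·(-1) = 1.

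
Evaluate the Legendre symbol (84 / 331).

Factor out 2: 84 = 2^2·21. Since 331 ≡ 3 (mod 8), (2 / 331) = -1, and (2 / 331)^2 = +1. Now have (21 / 331).
21 ≡ 1 (mod 4), so quadratic reciprocity gives (21 / 331) = (331 / 21). Reduce: 331 ≡ 16 (mod 21). Now have (16 / 21).
Factor out 2: 16 = 2^4. Since 21 ≡ 5 (mod 8), (2 / 21) = -1, and (2 / 21)^4 = +1. Now have (1 / 21).
(1 / 21) = 1. Collecting the sign factors: 1.

1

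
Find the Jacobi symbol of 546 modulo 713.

-1

Factor out 2: 546 = 2·273. Since 713 ≡ 1 (mod 8), (2/713) = +1. Now have (273/713).
273 ≡ 1 (mod 4), so quadratic reciprocity gives (273/713) = (713/273). Reduce: 713 ≡ 167 (mod 273). Now have (167/273).
273 ≡ 1 (mod 4), so quadratic reciprocity gives (167/273) = (273/167). Reduce: 273 ≡ 106 (mod 167). Now have (106/167).
Factor out 2: 106 = 2·53. Since 167 ≡ 7 (mod 8), (2/167) = +1. Now have (53/167).
53 ≡ 1 (mod 4), so quadratic reciprocity gives (53/167) = (167/53). Reduce: 167 ≡ 8 (mod 53). Now have (8/53).
Factor out 2: 8 = 2^3. Since 53 ≡ 5 (mod 8), (2/53) = -1, and (2/53)^3 = -1. Now have -(1/53).
(1/53) = 1. Collecting the sign factors: -1.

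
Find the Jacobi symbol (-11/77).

(-11/77)
  = (11/77)    [77 ≡ 1 mod 4 ⇒ (-1/77) = +1]
  = (77/11)    [QR: 77 ≡ 1 mod 4, sign kept]
  = (0/11)    [77 ≡ 0 mod 11]
  = 0    [numerator 0, gcd > 1]

0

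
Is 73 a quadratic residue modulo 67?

(73/67)
  = (6/67)    [73 ≡ 6 mod 67]
  = -(3/67)    [67 ≡ 3 mod 8 ⇒ (2/67) = -1]
  = (67/3)    [QR: both ≡ 3 mod 4, sign flips]
  = (1/3)    [67 ≡ 1 mod 3]
  = 1    [(1/3) = 1]
The Legendre symbol is 1, so x^2 ≡ 73 (mod 67) has solution.

yes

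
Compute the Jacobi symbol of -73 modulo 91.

-1

Pull out -1: (-73 / 91) = (-1 / 91)·(73 / 91). Since 91 ≡ 3 (mod 4), (-1 / 91) = -1. Now have -(73 / 91).
73 ≡ 1 (mod 4), so quadratic reciprocity gives (73 / 91) = (91 / 73). Reduce: 91 ≡ 18 (mod 73). Now have -(18 / 73).
Factor out 2: 18 = 2·9. Since 73 ≡ 1 (mod 8), (2 / 73) = +1. Now have -(9 / 73).
9 ≡ 1 (mod 4), so quadratic reciprocity gives (9 / 73) = (73 / 9). Reduce: 73 ≡ 1 (mod 9). Now have -(1 / 9).
(1 / 9) = 1. Collecting the sign factors: -1.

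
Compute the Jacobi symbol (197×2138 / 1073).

By multiplicativity, (197·2138 / 1073) = (197 / 1073)·(2138 / 1073).
First factor (197 / 1073):
197 ≡ 1 (mod 4), so quadratic reciprocity gives (197 / 1073) = (1073 / 197). Reduce: 1073 ≡ 88 (mod 197). Now have (88 / 197).
Factor out 2: 88 = 2^3·11. Since 197 ≡ 5 (mod 8), (2 / 197) = -1, and (2 / 197)^3 = -1. Now have -(11 / 197).
197 ≡ 1 (mod 4), so quadratic reciprocity gives (11 / 197) = (197 / 11). Reduce: 197 ≡ 10 (mod 11). Now have -(10 / 11).
Factor out 2: 10 = 2·5. Since 11 ≡ 3 (mod 8), (2 / 11) = -1. Now have (5 / 11).
5 ≡ 1 (mod 4), so quadratic reciprocity gives (5 / 11) = (11 / 5). Reduce: 11 ≡ 1 (mod 5). Now have (1 / 5).
(1 / 5) = 1. Collecting the sign factors: 1.
Second factor (2138 / 1073):
Reduce the numerator: 2138 ≡ 1065 (mod 1073), so (2138 / 1073) = (1065 / 1073).
1065 ≡ 1 (mod 4), so quadratic reciprocity gives (1065 / 1073) = (1073 / 1065). Reduce: 1073 ≡ 8 (mod 1065). Now have (8 / 1065).
Factor out 2: 8 = 2^3. Since 1065 ≡ 1 (mod 8), (2 / 1065) = +1, and (2 / 1065)^3 = +1. Now have (1 / 1065).
(1 / 1065) = 1. Collecting the sign factors: 1.
Product: (1)·(1) = 1.

1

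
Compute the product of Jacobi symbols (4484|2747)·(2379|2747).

By multiplicativity, (4484·2379|2747) = (4484|2747)·(2379|2747).
First factor (4484|2747):
(4484|2747)
  = (1737|2747)    [4484 ≡ 1737 mod 2747]
  = (2747|1737)    [QR: 1737 ≡ 1 mod 4, sign kept]
  = (1010|1737)    [2747 ≡ 1010 mod 1737]
  = (505|1737)    [1737 ≡ 1 mod 8 ⇒ (2|1737) = +1]
  = (1737|505)    [QR: 505 ≡ 1 mod 4, sign kept]
  = (222|505)    [1737 ≡ 222 mod 505]
  = (111|505)    [505 ≡ 1 mod 8 ⇒ (2|505) = +1]
  = (505|111)    [QR: 505 ≡ 1 mod 4, sign kept]
  = (61|111)    [505 ≡ 61 mod 111]
  = (111|61)    [QR: 61 ≡ 1 mod 4, sign kept]
  = (50|61)    [111 ≡ 50 mod 61]
  = -(25|61)    [61 ≡ 5 mod 8 ⇒ (2|61) = -1]
  = -(61|25)    [QR: 25 ≡ 1 mod 4, sign kept]
  = -(11|25)    [61 ≡ 11 mod 25]
  = -(25|11)    [QR: 25 ≡ 1 mod 4, sign kept]
  = -(3|11)    [25 ≡ 3 mod 11]
  = (11|3)    [QR: both ≡ 3 mod 4, sign flips]
  = (2|3)    [11 ≡ 2 mod 3]
  = -(1|3)    [3 ≡ 3 mod 8 ⇒ (2|3) = -1]
  = -1    [(1|3) = 1]
Second factor (2379|2747):
(2379|2747)
  = -(2747|2379)    [QR: both ≡ 3 mod 4, sign flips]
  = -(368|2379)    [2747 ≡ 368 mod 2379]
  = -(23|2379)    [2379 ≡ 3 mod 8 ⇒ (2|2379)^4 = +1]
  = (2379|23)    [QR: both ≡ 3 mod 4, sign flips]
  = (10|23)    [2379 ≡ 10 mod 23]
  = (5|23)    [23 ≡ 7 mod 8 ⇒ (2|23) = +1]
  = (23|5)    [QR: 5 ≡ 1 mod 4, sign kept]
  = (3|5)    [23 ≡ 3 mod 5]
  = (5|3)    [QR: 5 ≡ 1 mod 4, sign kept]
  = (2|3)    [5 ≡ 2 mod 3]
  = -(1|3)    [3 ≡ 3 mod 8 ⇒ (2|3) = -1]
  = -1    [(1|3) = 1]
Product: (-1)·(-1) = 1.

1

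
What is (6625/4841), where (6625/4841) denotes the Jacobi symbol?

(6625/4841)
  = (1784/4841)    [6625 ≡ 1784 mod 4841]
  = (223/4841)    [4841 ≡ 1 mod 8 ⇒ (2/4841)^3 = +1]
  = (4841/223)    [QR: 4841 ≡ 1 mod 4, sign kept]
  = (158/223)    [4841 ≡ 158 mod 223]
  = (79/223)    [223 ≡ 7 mod 8 ⇒ (2/223) = +1]
  = -(223/79)    [QR: both ≡ 3 mod 4, sign flips]
  = -(65/79)    [223 ≡ 65 mod 79]
  = -(79/65)    [QR: 65 ≡ 1 mod 4, sign kept]
  = -(14/65)    [79 ≡ 14 mod 65]
  = -(7/65)    [65 ≡ 1 mod 8 ⇒ (2/65) = +1]
  = -(65/7)    [QR: 65 ≡ 1 mod 4, sign kept]
  = -(2/7)    [65 ≡ 2 mod 7]
  = -(1/7)    [7 ≡ 7 mod 8 ⇒ (2/7) = +1]
  = -1    [(1/7) = 1]

-1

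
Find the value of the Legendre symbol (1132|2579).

1

(1132|2579)
  = (283|2579)    [2579 ≡ 3 mod 8 ⇒ (2|2579)^2 = +1]
  = -(2579|283)    [QR: both ≡ 3 mod 4, sign flips]
  = -(32|283)    [2579 ≡ 32 mod 283]
  = (1|283)    [283 ≡ 3 mod 8 ⇒ (2|283)^5 = -1]
  = 1    [(1|283) = 1]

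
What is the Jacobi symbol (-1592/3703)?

1

Reduce the numerator: -1592 ≡ 2111 (mod 3703), so (-1592/3703) = (2111/3703).
Both 2111 ≡ 3 and 3703 ≡ 3 (mod 4), so reciprocity gives (2111/3703) = -(3703/2111). Reduce: 3703 ≡ 1592 (mod 2111). Now have -(1592/2111).
Factor out 2: 1592 = 2^3·199. Since 2111 ≡ 7 (mod 8), (2/2111) = +1, and (2/2111)^3 = +1. Now have -(199/2111).
Both 199 ≡ 3 and 2111 ≡ 3 (mod 4), so reciprocity gives (199/2111) = -(2111/199). Reduce: 2111 ≡ 121 (mod 199). Now have (121/199).
121 ≡ 1 (mod 4), so quadratic reciprocity gives (121/199) = (199/121). Reduce: 199 ≡ 78 (mod 121). Now have (78/121).
Factor out 2: 78 = 2·39. Since 121 ≡ 1 (mod 8), (2/121) = +1. Now have (39/121).
121 ≡ 1 (mod 4), so quadratic reciprocity gives (39/121) = (121/39). Reduce: 121 ≡ 4 (mod 39). Now have (4/39).
Factor out 2: 4 = 2^2. Since 39 ≡ 7 (mod 8), (2/39) = +1, and (2/39)^2 = +1. Now have (1/39).
(1/39) = 1. Collecting the sign factors: 1.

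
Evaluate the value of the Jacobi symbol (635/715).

(635/715)
  = -(715/635)    [QR: both ≡ 3 mod 4, sign flips]
  = -(80/635)    [715 ≡ 80 mod 635]
  = -(5/635)    [635 ≡ 3 mod 8 ⇒ (2/635)^4 = +1]
  = -(635/5)    [QR: 5 ≡ 1 mod 4, sign kept]
  = -(0/5)    [635 ≡ 0 mod 5]
  = 0    [numerator 0, gcd > 1]

0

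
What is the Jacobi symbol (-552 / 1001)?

(-552 / 1001)
  = (449 / 1001)    [-552 ≡ 449 mod 1001]
  = (1001 / 449)    [QR: 449 ≡ 1 mod 4, sign kept]
  = (103 / 449)    [1001 ≡ 103 mod 449]
  = (449 / 103)    [QR: 449 ≡ 1 mod 4, sign kept]
  = (37 / 103)    [449 ≡ 37 mod 103]
  = (103 / 37)    [QR: 37 ≡ 1 mod 4, sign kept]
  = (29 / 37)    [103 ≡ 29 mod 37]
  = (37 / 29)    [QR: 29 ≡ 1 mod 4, sign kept]
  = (8 / 29)    [37 ≡ 8 mod 29]
  = -(1 / 29)    [29 ≡ 5 mod 8 ⇒ (2 / 29)^3 = -1]
  = -1    [(1 / 29) = 1]

-1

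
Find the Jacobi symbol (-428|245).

-1

Reduce the numerator: -428 ≡ 62 (mod 245), so (-428|245) = (62|245).
Factor out 2: 62 = 2·31. Since 245 ≡ 5 (mod 8), (2|245) = -1. Now have -(31|245).
245 ≡ 1 (mod 4), so quadratic reciprocity gives (31|245) = (245|31). Reduce: 245 ≡ 28 (mod 31). Now have -(28|31).
Factor out 2: 28 = 2^2·7. Since 31 ≡ 7 (mod 8), (2|31) = +1, and (2|31)^2 = +1. Now have -(7|31).
Both 7 ≡ 3 and 31 ≡ 3 (mod 4), so reciprocity gives (7|31) = -(31|7). Reduce: 31 ≡ 3 (mod 7). Now have (3|7).
Both 3 ≡ 3 and 7 ≡ 3 (mod 4), so reciprocity gives (3|7) = -(7|3). Reduce: 7 ≡ 1 (mod 3). Now have -(1|3).
(1|3) = 1. Collecting the sign factors: -1.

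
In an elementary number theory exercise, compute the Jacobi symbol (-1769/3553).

-1

(-1769/3553)
  = (1769/3553)    [3553 ≡ 1 mod 4 ⇒ (-1/3553) = +1]
  = (3553/1769)    [QR: 1769 ≡ 1 mod 4, sign kept]
  = (15/1769)    [3553 ≡ 15 mod 1769]
  = (1769/15)    [QR: 1769 ≡ 1 mod 4, sign kept]
  = (14/15)    [1769 ≡ 14 mod 15]
  = (7/15)    [15 ≡ 7 mod 8 ⇒ (2/15) = +1]
  = -(15/7)    [QR: both ≡ 3 mod 4, sign flips]
  = -(1/7)    [15 ≡ 1 mod 7]
  = -1    [(1/7) = 1]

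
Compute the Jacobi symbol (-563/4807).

1

Pull out -1: (-563/4807) = (-1/4807)·(563/4807). Since 4807 ≡ 3 (mod 4), (-1/4807) = -1. Now have -(563/4807).
Both 563 ≡ 3 and 4807 ≡ 3 (mod 4), so reciprocity gives (563/4807) = -(4807/563). Reduce: 4807 ≡ 303 (mod 563). Now have (303/563).
Both 303 ≡ 3 and 563 ≡ 3 (mod 4), so reciprocity gives (303/563) = -(563/303). Reduce: 563 ≡ 260 (mod 303). Now have -(260/303).
Factor out 2: 260 = 2^2·65. Since 303 ≡ 7 (mod 8), (2/303) = +1, and (2/303)^2 = +1. Now have -(65/303).
65 ≡ 1 (mod 4), so quadratic reciprocity gives (65/303) = (303/65). Reduce: 303 ≡ 43 (mod 65). Now have -(43/65).
65 ≡ 1 (mod 4), so quadratic reciprocity gives (43/65) = (65/43). Reduce: 65 ≡ 22 (mod 43). Now have -(22/43).
Factor out 2: 22 = 2·11. Since 43 ≡ 3 (mod 8), (2/43) = -1. Now have (11/43).
Both 11 ≡ 3 and 43 ≡ 3 (mod 4), so reciprocity gives (11/43) = -(43/11). Reduce: 43 ≡ 10 (mod 11). Now have -(10/11).
Factor out 2: 10 = 2·5. Since 11 ≡ 3 (mod 8), (2/11) = -1. Now have (5/11).
5 ≡ 1 (mod 4), so quadratic reciprocity gives (5/11) = (11/5). Reduce: 11 ≡ 1 (mod 5). Now have (1/5).
(1/5) = 1. Collecting the sign factors: 1.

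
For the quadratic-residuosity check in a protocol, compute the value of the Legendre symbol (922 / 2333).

(922 / 2333)
  = -(461 / 2333)    [2333 ≡ 5 mod 8 ⇒ (2 / 2333) = -1]
  = -(2333 / 461)    [QR: 461 ≡ 1 mod 4, sign kept]
  = -(28 / 461)    [2333 ≡ 28 mod 461]
  = -(7 / 461)    [461 ≡ 5 mod 8 ⇒ (2 / 461)^2 = +1]
  = -(461 / 7)    [QR: 461 ≡ 1 mod 4, sign kept]
  = -(6 / 7)    [461 ≡ 6 mod 7]
  = -(3 / 7)    [7 ≡ 7 mod 8 ⇒ (2 / 7) = +1]
  = (7 / 3)    [QR: both ≡ 3 mod 4, sign flips]
  = (1 / 3)    [7 ≡ 1 mod 3]
  = 1    [(1 / 3) = 1]

1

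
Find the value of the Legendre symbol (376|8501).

Factor out 2: 376 = 2^3·47. Since 8501 ≡ 5 (mod 8), (2|8501) = -1, and (2|8501)^3 = -1. Now have -(47|8501).
8501 ≡ 1 (mod 4), so quadratic reciprocity gives (47|8501) = (8501|47). Reduce: 8501 ≡ 41 (mod 47). Now have -(41|47).
41 ≡ 1 (mod 4), so quadratic reciprocity gives (41|47) = (47|41). Reduce: 47 ≡ 6 (mod 41). Now have -(6|41).
Factor out 2: 6 = 2·3. Since 41 ≡ 1 (mod 8), (2|41) = +1. Now have -(3|41).
41 ≡ 1 (mod 4), so quadratic reciprocity gives (3|41) = (41|3). Reduce: 41 ≡ 2 (mod 3). Now have -(2|3).
Factor out 2: 2 = 2. Since 3 ≡ 3 (mod 8), (2|3) = -1. Now have (1|3).
(1|3) = 1. Collecting the sign factors: 1.

1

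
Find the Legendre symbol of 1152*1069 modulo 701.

By multiplicativity, (1152·1069|701) = (1152|701)·(1069|701).
First factor (1152|701):
Reduce the numerator: 1152 ≡ 451 (mod 701), so (1152|701) = (451|701).
701 ≡ 1 (mod 4), so quadratic reciprocity gives (451|701) = (701|451). Reduce: 701 ≡ 250 (mod 451). Now have (250|451).
Factor out 2: 250 = 2·125. Since 451 ≡ 3 (mod 8), (2|451) = -1. Now have -(125|451).
125 ≡ 1 (mod 4), so quadratic reciprocity gives (125|451) = (451|125). Reduce: 451 ≡ 76 (mod 125). Now have -(76|125).
Factor out 2: 76 = 2^2·19. Since 125 ≡ 5 (mod 8), (2|125) = -1, and (2|125)^2 = +1. Now have -(19|125).
125 ≡ 1 (mod 4), so quadratic reciprocity gives (19|125) = (125|19). Reduce: 125 ≡ 11 (mod 19). Now have -(11|19).
Both 11 ≡ 3 and 19 ≡ 3 (mod 4), so reciprocity gives (11|19) = -(19|11). Reduce: 19 ≡ 8 (mod 11). Now have (8|11).
Factor out 2: 8 = 2^3. Since 11 ≡ 3 (mod 8), (2|11) = -1, and (2|11)^3 = -1. Now have -(1|11).
(1|11) = 1. Collecting the sign factors: -1.
Second factor (1069|701):
Reduce the numerator: 1069 ≡ 368 (mod 701), so (1069|701) = (368|701).
Factor out 2: 368 = 2^4·23. Since 701 ≡ 5 (mod 8), (2|701) = -1, and (2|701)^4 = +1. Now have (23|701).
701 ≡ 1 (mod 4), so quadratic reciprocity gives (23|701) = (701|23). Reduce: 701 ≡ 11 (mod 23). Now have (11|23).
Both 11 ≡ 3 and 23 ≡ 3 (mod 4), so reciprocity gives (11|23) = -(23|11). Reduce: 23 ≡ 1 (mod 11). Now have -(1|11).
(1|11) = 1. Collecting the sign factors: -1.
Product: (-1)·(-1) = 1.

1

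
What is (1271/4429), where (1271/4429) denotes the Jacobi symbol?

(1271/4429)
  = (4429/1271)    [QR: 4429 ≡ 1 mod 4, sign kept]
  = (616/1271)    [4429 ≡ 616 mod 1271]
  = (77/1271)    [1271 ≡ 7 mod 8 ⇒ (2/1271)^3 = +1]
  = (1271/77)    [QR: 77 ≡ 1 mod 4, sign kept]
  = (39/77)    [1271 ≡ 39 mod 77]
  = (77/39)    [QR: 77 ≡ 1 mod 4, sign kept]
  = (38/39)    [77 ≡ 38 mod 39]
  = (19/39)    [39 ≡ 7 mod 8 ⇒ (2/39) = +1]
  = -(39/19)    [QR: both ≡ 3 mod 4, sign flips]
  = -(1/19)    [39 ≡ 1 mod 19]
  = -1    [(1/19) = 1]

-1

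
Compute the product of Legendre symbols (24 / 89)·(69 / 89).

-1

By multiplicativity, (24·69 / 89) = (24 / 89)·(69 / 89).
First factor (24 / 89):
(24 / 89)
  = (3 / 89)    [89 ≡ 1 mod 8 ⇒ (2 / 89)^3 = +1]
  = (89 / 3)    [QR: 89 ≡ 1 mod 4, sign kept]
  = (2 / 3)    [89 ≡ 2 mod 3]
  = -(1 / 3)    [3 ≡ 3 mod 8 ⇒ (2 / 3) = -1]
  = -1    [(1 / 3) = 1]
Second factor (69 / 89):
(69 / 89)
  = (89 / 69)    [QR: 69 ≡ 1 mod 4, sign kept]
  = (20 / 69)    [89 ≡ 20 mod 69]
  = (5 / 69)    [69 ≡ 5 mod 8 ⇒ (2 / 69)^2 = +1]
  = (69 / 5)    [QR: 5 ≡ 1 mod 4, sign kept]
  = (4 / 5)    [69 ≡ 4 mod 5]
  = (1 / 5)    [5 ≡ 5 mod 8 ⇒ (2 / 5)^2 = +1]
  = 1    [(1 / 5) = 1]
Product: (-1)·(1) = -1.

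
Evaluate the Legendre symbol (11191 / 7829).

-1

(11191 / 7829)
  = (3362 / 7829)    [11191 ≡ 3362 mod 7829]
  = -(1681 / 7829)    [7829 ≡ 5 mod 8 ⇒ (2 / 7829) = -1]
  = -(7829 / 1681)    [QR: 1681 ≡ 1 mod 4, sign kept]
  = -(1105 / 1681)    [7829 ≡ 1105 mod 1681]
  = -(1681 / 1105)    [QR: 1105 ≡ 1 mod 4, sign kept]
  = -(576 / 1105)    [1681 ≡ 576 mod 1105]
  = -(9 / 1105)    [1105 ≡ 1 mod 8 ⇒ (2 / 1105)^6 = +1]
  = -(1105 / 9)    [QR: 9 ≡ 1 mod 4, sign kept]
  = -(7 / 9)    [1105 ≡ 7 mod 9]
  = -(9 / 7)    [QR: 9 ≡ 1 mod 4, sign kept]
  = -(2 / 7)    [9 ≡ 2 mod 7]
  = -(1 / 7)    [7 ≡ 7 mod 8 ⇒ (2 / 7) = +1]
  = -1    [(1 / 7) = 1]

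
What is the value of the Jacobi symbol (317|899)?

317 ≡ 1 (mod 4), so quadratic reciprocity gives (317|899) = (899|317). Reduce: 899 ≡ 265 (mod 317). Now have (265|317).
265 ≡ 1 (mod 4), so quadratic reciprocity gives (265|317) = (317|265). Reduce: 317 ≡ 52 (mod 265). Now have (52|265).
Factor out 2: 52 = 2^2·13. Since 265 ≡ 1 (mod 8), (2|265) = +1, and (2|265)^2 = +1. Now have (13|265).
13 ≡ 1 (mod 4), so quadratic reciprocity gives (13|265) = (265|13). Reduce: 265 ≡ 5 (mod 13). Now have (5|13).
5 ≡ 1 (mod 4), so quadratic reciprocity gives (5|13) = (13|5). Reduce: 13 ≡ 3 (mod 5). Now have (3|5).
5 ≡ 1 (mod 4), so quadratic reciprocity gives (3|5) = (5|3). Reduce: 5 ≡ 2 (mod 3). Now have (2|3).
Factor out 2: 2 = 2. Since 3 ≡ 3 (mod 8), (2|3) = -1. Now have -(1|3).
(1|3) = 1. Collecting the sign factors: -1.

-1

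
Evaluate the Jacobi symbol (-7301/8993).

(-7301/8993)
  = (7301/8993)    [8993 ≡ 1 mod 4 ⇒ (-1/8993) = +1]
  = (8993/7301)    [QR: 7301 ≡ 1 mod 4, sign kept]
  = (1692/7301)    [8993 ≡ 1692 mod 7301]
  = (423/7301)    [7301 ≡ 5 mod 8 ⇒ (2/7301)^2 = +1]
  = (7301/423)    [QR: 7301 ≡ 1 mod 4, sign kept]
  = (110/423)    [7301 ≡ 110 mod 423]
  = (55/423)    [423 ≡ 7 mod 8 ⇒ (2/423) = +1]
  = -(423/55)    [QR: both ≡ 3 mod 4, sign flips]
  = -(38/55)    [423 ≡ 38 mod 55]
  = -(19/55)    [55 ≡ 7 mod 8 ⇒ (2/55) = +1]
  = (55/19)    [QR: both ≡ 3 mod 4, sign flips]
  = (17/19)    [55 ≡ 17 mod 19]
  = (19/17)    [QR: 17 ≡ 1 mod 4, sign kept]
  = (2/17)    [19 ≡ 2 mod 17]
  = (1/17)    [17 ≡ 1 mod 8 ⇒ (2/17) = +1]
  = 1    [(1/17) = 1]

1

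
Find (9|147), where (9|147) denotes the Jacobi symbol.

(9|147)
  = (147|9)    [QR: 9 ≡ 1 mod 4, sign kept]
  = (3|9)    [147 ≡ 3 mod 9]
  = (9|3)    [QR: 9 ≡ 1 mod 4, sign kept]
  = (0|3)    [9 ≡ 0 mod 3]
  = 0    [numerator 0, gcd > 1]

0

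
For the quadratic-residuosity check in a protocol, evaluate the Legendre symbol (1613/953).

-1

Reduce the numerator: 1613 ≡ 660 (mod 953), so (1613/953) = (660/953).
Factor out 2: 660 = 2^2·165. Since 953 ≡ 1 (mod 8), (2/953) = +1, and (2/953)^2 = +1. Now have (165/953).
165 ≡ 1 (mod 4), so quadratic reciprocity gives (165/953) = (953/165). Reduce: 953 ≡ 128 (mod 165). Now have (128/165).
Factor out 2: 128 = 2^7. Since 165 ≡ 5 (mod 8), (2/165) = -1, and (2/165)^7 = -1. Now have -(1/165).
(1/165) = 1. Collecting the sign factors: -1.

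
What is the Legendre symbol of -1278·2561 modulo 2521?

By multiplicativity, (-1278·2561/2521) = (-1278/2521)·(2561/2521).
First factor (-1278/2521):
(-1278/2521)
  = (1243/2521)    [-1278 ≡ 1243 mod 2521]
  = (2521/1243)    [QR: 2521 ≡ 1 mod 4, sign kept]
  = (35/1243)    [2521 ≡ 35 mod 1243]
  = -(1243/35)    [QR: both ≡ 3 mod 4, sign flips]
  = -(18/35)    [1243 ≡ 18 mod 35]
  = (9/35)    [35 ≡ 3 mod 8 ⇒ (2/35) = -1]
  = (35/9)    [QR: 9 ≡ 1 mod 4, sign kept]
  = (8/9)    [35 ≡ 8 mod 9]
  = (1/9)    [9 ≡ 1 mod 8 ⇒ (2/9)^3 = +1]
  = 1    [(1/9) = 1]
Second factor (2561/2521):
(2561/2521)
  = (40/2521)    [2561 ≡ 40 mod 2521]
  = (5/2521)    [2521 ≡ 1 mod 8 ⇒ (2/2521)^3 = +1]
  = (2521/5)    [QR: 5 ≡ 1 mod 4, sign kept]
  = (1/5)    [2521 ≡ 1 mod 5]
  = 1    [(1/5) = 1]
Product: (1)·(1) = 1.

1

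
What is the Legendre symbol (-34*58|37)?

By multiplicativity, (-34·58|37) = (-34|37)·(58|37).
First factor (-34|37):
(-34|37)
  = (34|37)    [37 ≡ 1 mod 4 ⇒ (-1|37) = +1]
  = -(17|37)    [37 ≡ 5 mod 8 ⇒ (2|37) = -1]
  = -(37|17)    [QR: 17 ≡ 1 mod 4, sign kept]
  = -(3|17)    [37 ≡ 3 mod 17]
  = -(17|3)    [QR: 17 ≡ 1 mod 4, sign kept]
  = -(2|3)    [17 ≡ 2 mod 3]
  = (1|3)    [3 ≡ 3 mod 8 ⇒ (2|3) = -1]
  = 1    [(1|3) = 1]
Second factor (58|37):
(58|37)
  = (21|37)    [58 ≡ 21 mod 37]
  = (37|21)    [QR: 21 ≡ 1 mod 4, sign kept]
  = (16|21)    [37 ≡ 16 mod 21]
  = (1|21)    [21 ≡ 5 mod 8 ⇒ (2|21)^4 = +1]
  = 1    [(1|21) = 1]
Product: (1)·(1) = 1.

1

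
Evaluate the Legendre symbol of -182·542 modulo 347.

1

By multiplicativity, (-182·542 / 347) = (-182 / 347)·(542 / 347).
First factor (-182 / 347):
Reduce the numerator: -182 ≡ 165 (mod 347), so (-182 / 347) = (165 / 347).
165 ≡ 1 (mod 4), so quadratic reciprocity gives (165 / 347) = (347 / 165). Reduce: 347 ≡ 17 (mod 165). Now have (17 / 165).
17 ≡ 1 (mod 4), so quadratic reciprocity gives (17 / 165) = (165 / 17). Reduce: 165 ≡ 12 (mod 17). Now have (12 / 17).
Factor out 2: 12 = 2^2·3. Since 17 ≡ 1 (mod 8), (2 / 17) = +1, and (2 / 17)^2 = +1. Now have (3 / 17).
17 ≡ 1 (mod 4), so quadratic reciprocity gives (3 / 17) = (17 / 3). Reduce: 17 ≡ 2 (mod 3). Now have (2 / 3).
Factor out 2: 2 = 2. Since 3 ≡ 3 (mod 8), (2 / 3) = -1. Now have -(1 / 3).
(1 / 3) = 1. Collecting the sign factors: -1.
Second factor (542 / 347):
Reduce the numerator: 542 ≡ 195 (mod 347), so (542 / 347) = (195 / 347).
Both 195 ≡ 3 and 347 ≡ 3 (mod 4), so reciprocity gives (195 / 347) = -(347 / 195). Reduce: 347 ≡ 152 (mod 195). Now have -(152 / 195).
Factor out 2: 152 = 2^3·19. Since 195 ≡ 3 (mod 8), (2 / 195) = -1, and (2 / 195)^3 = -1. Now have (19 / 195).
Both 19 ≡ 3 and 195 ≡ 3 (mod 4), so reciprocity gives (19 / 195) = -(195 / 19). Reduce: 195 ≡ 5 (mod 19). Now have -(5 / 19).
5 ≡ 1 (mod 4), so quadratic reciprocity gives (5 / 19) = (19 / 5). Reduce: 19 ≡ 4 (mod 5). Now have -(4 / 5).
Factor out 2: 4 = 2^2. Since 5 ≡ 5 (mod 8), (2 / 5) = -1, and (2 / 5)^2 = +1. Now have -(1 / 5).
(1 / 5) = 1. Collecting the sign factors: -1.
Product: (-1)·(-1) = 1.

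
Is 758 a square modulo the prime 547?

(758/547)
  = (211/547)    [758 ≡ 211 mod 547]
  = -(547/211)    [QR: both ≡ 3 mod 4, sign flips]
  = -(125/211)    [547 ≡ 125 mod 211]
  = -(211/125)    [QR: 125 ≡ 1 mod 4, sign kept]
  = -(86/125)    [211 ≡ 86 mod 125]
  = (43/125)    [125 ≡ 5 mod 8 ⇒ (2/125) = -1]
  = (125/43)    [QR: 125 ≡ 1 mod 4, sign kept]
  = (39/43)    [125 ≡ 39 mod 43]
  = -(43/39)    [QR: both ≡ 3 mod 4, sign flips]
  = -(4/39)    [43 ≡ 4 mod 39]
  = -(1/39)    [39 ≡ 7 mod 8 ⇒ (2/39)^2 = +1]
  = -1    [(1/39) = 1]
The Legendre symbol is -1, so x^2 ≡ 758 (mod 547) has no solution.

no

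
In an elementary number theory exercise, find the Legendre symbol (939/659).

(939/659)
  = (280/659)    [939 ≡ 280 mod 659]
  = -(35/659)    [659 ≡ 3 mod 8 ⇒ (2/659)^3 = -1]
  = (659/35)    [QR: both ≡ 3 mod 4, sign flips]
  = (29/35)    [659 ≡ 29 mod 35]
  = (35/29)    [QR: 29 ≡ 1 mod 4, sign kept]
  = (6/29)    [35 ≡ 6 mod 29]
  = -(3/29)    [29 ≡ 5 mod 8 ⇒ (2/29) = -1]
  = -(29/3)    [QR: 29 ≡ 1 mod 4, sign kept]
  = -(2/3)    [29 ≡ 2 mod 3]
  = (1/3)    [3 ≡ 3 mod 8 ⇒ (2/3) = -1]
  = 1    [(1/3) = 1]

1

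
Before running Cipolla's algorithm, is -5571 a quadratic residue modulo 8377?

no

(-5571/8377)
  = (5571/8377)    [8377 ≡ 1 mod 4 ⇒ (-1/8377) = +1]
  = (8377/5571)    [QR: 8377 ≡ 1 mod 4, sign kept]
  = (2806/5571)    [8377 ≡ 2806 mod 5571]
  = -(1403/5571)    [5571 ≡ 3 mod 8 ⇒ (2/5571) = -1]
  = (5571/1403)    [QR: both ≡ 3 mod 4, sign flips]
  = (1362/1403)    [5571 ≡ 1362 mod 1403]
  = -(681/1403)    [1403 ≡ 3 mod 8 ⇒ (2/1403) = -1]
  = -(1403/681)    [QR: 681 ≡ 1 mod 4, sign kept]
  = -(41/681)    [1403 ≡ 41 mod 681]
  = -(681/41)    [QR: 41 ≡ 1 mod 4, sign kept]
  = -(25/41)    [681 ≡ 25 mod 41]
  = -(41/25)    [QR: 25 ≡ 1 mod 4, sign kept]
  = -(16/25)    [41 ≡ 16 mod 25]
  = -(1/25)    [25 ≡ 1 mod 8 ⇒ (2/25)^4 = +1]
  = -1    [(1/25) = 1]
The Legendre symbol is -1, so x^2 ≡ -5571 (mod 8377) has no solution.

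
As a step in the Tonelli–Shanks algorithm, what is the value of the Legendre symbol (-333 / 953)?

1

(-333 / 953)
  = (620 / 953)    [-333 ≡ 620 mod 953]
  = (155 / 953)    [953 ≡ 1 mod 8 ⇒ (2 / 953)^2 = +1]
  = (953 / 155)    [QR: 953 ≡ 1 mod 4, sign kept]
  = (23 / 155)    [953 ≡ 23 mod 155]
  = -(155 / 23)    [QR: both ≡ 3 mod 4, sign flips]
  = -(17 / 23)    [155 ≡ 17 mod 23]
  = -(23 / 17)    [QR: 17 ≡ 1 mod 4, sign kept]
  = -(6 / 17)    [23 ≡ 6 mod 17]
  = -(3 / 17)    [17 ≡ 1 mod 8 ⇒ (2 / 17) = +1]
  = -(17 / 3)    [QR: 17 ≡ 1 mod 4, sign kept]
  = -(2 / 3)    [17 ≡ 2 mod 3]
  = (1 / 3)    [3 ≡ 3 mod 8 ⇒ (2 / 3) = -1]
  = 1    [(1 / 3) = 1]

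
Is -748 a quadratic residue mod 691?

no

Pull out -1: (-748/691) = (-1/691)·(748/691). Since 691 ≡ 3 (mod 4), (-1/691) = -1. Now have -(748/691).
Reduce the numerator: 748 ≡ 57 (mod 691), so (748/691) = (57/691).
57 ≡ 1 (mod 4), so quadratic reciprocity gives (57/691) = (691/57). Reduce: 691 ≡ 7 (mod 57). Now have -(7/57).
57 ≡ 1 (mod 4), so quadratic reciprocity gives (7/57) = (57/7). Reduce: 57 ≡ 1 (mod 7). Now have -(1/7).
(1/7) = 1. Collecting the sign factors: -1.
(-748/691) = -1, and 691 is prime, so -748 is not a quadratic residue mod 691.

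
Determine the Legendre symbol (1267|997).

1

(1267|997)
  = (270|997)    [1267 ≡ 270 mod 997]
  = -(135|997)    [997 ≡ 5 mod 8 ⇒ (2|997) = -1]
  = -(997|135)    [QR: 997 ≡ 1 mod 4, sign kept]
  = -(52|135)    [997 ≡ 52 mod 135]
  = -(13|135)    [135 ≡ 7 mod 8 ⇒ (2|135)^2 = +1]
  = -(135|13)    [QR: 13 ≡ 1 mod 4, sign kept]
  = -(5|13)    [135 ≡ 5 mod 13]
  = -(13|5)    [QR: 5 ≡ 1 mod 4, sign kept]
  = -(3|5)    [13 ≡ 3 mod 5]
  = -(5|3)    [QR: 5 ≡ 1 mod 4, sign kept]
  = -(2|3)    [5 ≡ 2 mod 3]
  = (1|3)    [3 ≡ 3 mod 8 ⇒ (2|3) = -1]
  = 1    [(1|3) = 1]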